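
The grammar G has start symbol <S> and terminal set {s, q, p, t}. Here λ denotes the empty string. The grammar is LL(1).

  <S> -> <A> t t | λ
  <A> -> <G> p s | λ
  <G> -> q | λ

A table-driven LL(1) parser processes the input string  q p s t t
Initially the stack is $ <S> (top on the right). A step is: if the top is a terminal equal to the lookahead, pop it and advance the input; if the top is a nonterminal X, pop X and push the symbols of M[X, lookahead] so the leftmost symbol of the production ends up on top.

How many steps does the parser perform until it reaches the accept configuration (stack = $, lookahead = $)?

8

     Stack          Input        Action
  1  $ <S>          q p s t t $  expand <S> -> <A> t t
  2  $ t t <A>      q p s t t $  expand <A> -> <G> p s
  3  $ t t s p <G>  q p s t t $  expand <G> -> q
  4  $ t t s p q    q p s t t $  match q
  5  $ t t s p      p s t t $    match p
  6  $ t t s        s t t $      match s
  7  $ t t          t t $        match t
  8  $ t            t $          match t
Accept reached after 8 steps.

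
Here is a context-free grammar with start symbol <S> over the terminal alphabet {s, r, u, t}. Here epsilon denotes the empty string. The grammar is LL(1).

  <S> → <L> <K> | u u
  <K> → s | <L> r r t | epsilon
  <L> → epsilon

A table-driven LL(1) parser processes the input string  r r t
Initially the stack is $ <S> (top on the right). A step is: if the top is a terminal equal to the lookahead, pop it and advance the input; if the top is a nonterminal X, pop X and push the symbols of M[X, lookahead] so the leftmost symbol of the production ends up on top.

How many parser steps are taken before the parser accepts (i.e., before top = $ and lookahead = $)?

7

     Stack        Input    Action
  1  $ <S>        r r t $  expand <S> → <L> <K>
  2  $ <K> <L>    r r t $  expand <L> → epsilon
  3  $ <K>        r r t $  expand <K> → <L> r r t
  4  $ t r r <L>  r r t $  expand <L> → epsilon
  5  $ t r r      r r t $  match r
  6  $ t r        r t $    match r
  7  $ t          t $      match t
Accept reached after 7 steps.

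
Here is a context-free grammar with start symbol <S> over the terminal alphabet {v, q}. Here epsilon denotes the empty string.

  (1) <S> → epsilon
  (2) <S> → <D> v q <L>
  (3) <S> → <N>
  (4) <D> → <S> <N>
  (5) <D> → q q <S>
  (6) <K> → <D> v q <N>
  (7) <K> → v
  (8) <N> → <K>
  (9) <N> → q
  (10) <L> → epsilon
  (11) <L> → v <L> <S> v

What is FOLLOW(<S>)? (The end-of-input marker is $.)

{$, q, v}

FIRST(<L>): from <L>→epsilon we get {epsilon}; from <L>→v <L> <S> v we get {v}. So FIRST(<L>) = {epsilon, v}.
FIRST(<S>): from <S>→epsilon we get {epsilon}; from <S>→<D> v q <L> we get {q, v}; from <S>→<N> we get {q, v}. So FIRST(<S>) = {epsilon, q, v}.
FIRST(<D>): from <D>→<S> <N> we get {q, v}; from <D>→q q <S> we get {q}. So FIRST(<D>) = {q, v}.
FIRST(<K>): from <K>→<D> v q <N> we get {q, v}; from <K>→v we get {v}. So FIRST(<K>) = {q, v}.
FIRST(<N>): from <N>→<K> we get {q, v}; from <N>→q we get {q}. So FIRST(<N>) = {q, v}.
FOLLOW(<S>) includes $ since <S> is the start symbol.
FOLLOW(<D>): in <S>→<D> v q <L>, <D> is followed by v q <L> with FIRST {v}; in <K>→<D> v q <N>, <D> is followed by v q <N> with FIRST {v}. Thus FOLLOW(<D>) = {v}.
FOLLOW(<S>): in <D>→<S> <N>, <S> is followed by <N> with FIRST {q, v}; in <D>→q q <S>, the suffix after <S> is empty, so FOLLOW(<S>) ⊇ FOLLOW(<D>) = {v}; in <L>→v <L> <S> v, <S> is followed by v with FIRST {v}. Thus FOLLOW(<S>) = {$, q, v}.
FOLLOW(<L>): in <S>→<D> v q <L>, the suffix after <L> is empty, so FOLLOW(<L>) ⊇ FOLLOW(<S>) = {$, q, v}; in <L>→v <L> <S> v, <L> is followed by <S> v with FIRST {q, v}. Thus FOLLOW(<L>) = {$, q, v}.
FOLLOW(<K>): in <N>→<K>, the suffix after <K> is empty, so FOLLOW(<K>) ⊇ FOLLOW(<N>) = {$, q, v}. Thus FOLLOW(<K>) = {$, q, v}.
FOLLOW(<N>): in <S>→<N>, the suffix after <N> is empty, so FOLLOW(<N>) ⊇ FOLLOW(<S>) = {$, q, v}; in <D>→<S> <N>, the suffix after <N> is empty, so FOLLOW(<N>) ⊇ FOLLOW(<D>) = {v}; in <K>→<D> v q <N>, the suffix after <N> is empty, so FOLLOW(<N>) ⊇ FOLLOW(<K>) = {$, q, v}. Thus FOLLOW(<N>) = {$, q, v}.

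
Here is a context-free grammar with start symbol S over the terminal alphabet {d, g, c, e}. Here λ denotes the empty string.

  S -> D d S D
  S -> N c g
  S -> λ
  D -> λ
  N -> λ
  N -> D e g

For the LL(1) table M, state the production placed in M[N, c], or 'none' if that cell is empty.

FIRST(D): from D->λ we get {λ}. So FIRST(D) = {λ}.
FIRST(N): from N->λ we get {λ}; from N->D e g we get {e}. So FIRST(N) = {λ, e}.
FIRST(S): from S->D d S D we get {d}; from S->N c g we get {c, e}; from S->λ we get {λ}. So FIRST(S) = {λ, c, d, e}.
FOLLOW(S) includes $ since S is the start symbol.
FOLLOW(N): in S->N c g, N is followed by c g with FIRST {c}. Thus FOLLOW(N) = {c}.
For N -> λ: FIRST(λ) = {λ}, so it goes in M[N, t] for t ∈ {}; since λ ∈ FIRST, also for every t ∈ FOLLOW(N) = {c}.
For N -> D e g: FIRST(D e g) = {e}, so it goes in M[N, t] for t ∈ {e}.

N -> λ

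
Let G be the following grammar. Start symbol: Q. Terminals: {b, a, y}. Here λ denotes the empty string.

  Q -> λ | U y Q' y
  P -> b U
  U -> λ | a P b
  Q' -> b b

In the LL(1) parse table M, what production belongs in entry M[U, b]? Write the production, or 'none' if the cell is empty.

U -> λ

FIRST(P): from P->b U we get {b}. So FIRST(P) = {b}.
FIRST(U): from U->λ we get {λ}; from U->a P b we get {a}. So FIRST(U) = {λ, a}.
FIRST(Q'): from Q'->b b we get {b}. So FIRST(Q') = {b}.
FIRST(Q): from Q->λ we get {λ}; from Q->U y Q' y we get {a, y}. So FIRST(Q) = {λ, a, y}.
FOLLOW(Q) includes $ since Q is the start symbol.
FOLLOW(P): in U->a P b, P is followed by b with FIRST {b}. Thus FOLLOW(P) = {b}.
FOLLOW(U): in Q->U y Q' y, U is followed by y Q' y with FIRST {y}; in P->b U, the suffix after U is empty, so FOLLOW(U) ⊇ FOLLOW(P) = {b}. Thus FOLLOW(U) = {b, y}.
For U -> λ: FIRST(λ) = {λ}, so it goes in M[U, t] for t ∈ {}; since λ ∈ FIRST, also for every t ∈ FOLLOW(U) = {b, y}.
For U -> a P b: FIRST(a P b) = {a}, so it goes in M[U, t] for t ∈ {a}.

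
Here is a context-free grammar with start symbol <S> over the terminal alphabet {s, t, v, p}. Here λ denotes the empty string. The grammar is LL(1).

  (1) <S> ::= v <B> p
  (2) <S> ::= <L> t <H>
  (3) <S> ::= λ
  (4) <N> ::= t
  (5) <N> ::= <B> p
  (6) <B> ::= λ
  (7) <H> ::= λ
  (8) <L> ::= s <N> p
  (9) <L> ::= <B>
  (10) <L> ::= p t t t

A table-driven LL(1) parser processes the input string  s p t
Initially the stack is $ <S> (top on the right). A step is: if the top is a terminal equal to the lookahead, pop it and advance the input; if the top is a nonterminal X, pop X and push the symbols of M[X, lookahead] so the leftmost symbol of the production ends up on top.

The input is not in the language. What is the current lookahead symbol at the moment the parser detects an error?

t

     Stack            Input    Action
  1  $ <S>            s p t $  expand <S> ::= <L> t <H>
  2  $ <H> t <L>      s p t $  expand <L> ::= s <N> p
  3  $ <H> t p <N> s  s p t $  match s
  4  $ <H> t p <N>    p t $    expand <N> ::= <B> p
  5  $ <H> t p p <B>  p t $    expand <B> ::= λ
  6  $ <H> t p p      p t $    match p
  7  $ <H> t p        t $      error: top is terminal p but lookahead is t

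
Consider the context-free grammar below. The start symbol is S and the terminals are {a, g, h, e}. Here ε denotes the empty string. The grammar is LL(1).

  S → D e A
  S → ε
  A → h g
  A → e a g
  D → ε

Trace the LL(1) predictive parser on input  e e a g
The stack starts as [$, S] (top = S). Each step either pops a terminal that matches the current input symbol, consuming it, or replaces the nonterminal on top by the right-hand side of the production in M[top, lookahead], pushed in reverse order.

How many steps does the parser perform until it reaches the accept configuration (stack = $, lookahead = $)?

7

step 1: stack=$ S  input=e e a g $  — expand S → D e A
step 2: stack=$ A e D  input=e e a g $  — expand D → ε
step 3: stack=$ A e  input=e e a g $  — match e
step 4: stack=$ A  input=e a g $  — expand A → e a g
step 5: stack=$ g a e  input=e a g $  — match e
step 6: stack=$ g a  input=a g $  — match a
step 7: stack=$ g  input=g $  — match g
Accept reached after 7 steps.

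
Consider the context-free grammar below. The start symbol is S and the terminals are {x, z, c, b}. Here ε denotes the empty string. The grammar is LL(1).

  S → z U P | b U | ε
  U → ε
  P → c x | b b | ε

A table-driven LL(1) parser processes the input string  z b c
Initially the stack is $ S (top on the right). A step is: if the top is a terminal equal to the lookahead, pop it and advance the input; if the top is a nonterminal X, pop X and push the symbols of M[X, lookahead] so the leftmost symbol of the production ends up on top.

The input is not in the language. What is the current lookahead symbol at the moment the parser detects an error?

c

     Stack    Input    Action
  1  $ S      z b c $  expand S → z U P
  2  $ P U z  z b c $  match z
  3  $ P U    b c $    expand U → ε
  4  $ P      b c $    expand P → b b
  5  $ b b    b c $    match b
  6  $ b      c $      error: top is terminal b but lookahead is c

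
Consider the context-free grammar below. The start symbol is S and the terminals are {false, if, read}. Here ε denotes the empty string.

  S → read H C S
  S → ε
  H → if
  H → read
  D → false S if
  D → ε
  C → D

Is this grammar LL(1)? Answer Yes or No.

Yes

FIRST(S) = {ε, read}
FIRST(H) = {if, read}
FIRST(D) = {ε, false}
FIRST(C) = {ε, false}
FOLLOW(S) = {$, if}
FOLLOW(H) = {$, false, if, read}
FOLLOW(D) = {$, if, read}
FOLLOW(C) = {$, if, read}
Each cell of M receives at most one production.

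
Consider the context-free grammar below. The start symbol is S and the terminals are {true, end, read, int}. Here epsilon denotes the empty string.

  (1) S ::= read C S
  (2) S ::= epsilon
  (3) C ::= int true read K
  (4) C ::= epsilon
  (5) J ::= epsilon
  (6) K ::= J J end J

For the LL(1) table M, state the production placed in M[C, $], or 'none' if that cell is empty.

FIRST(S) = {epsilon, read}
FIRST(C) = {epsilon, int}
FIRST(J) = {epsilon}
FIRST(K) = {end}  (via J J end J)
FOLLOW(S) includes $ since S is the start symbol.
FOLLOW(S): in S::=read C S, the suffix after S is empty (adds nothing new). Thus FOLLOW(S) = {$}.
FOLLOW(C): in S::=read C S, C is followed by S with FIRST {epsilon, read}; in S::=read C S, the suffix after C is nullable, so FOLLOW(C) ⊇ FOLLOW(S) = {$}. Thus FOLLOW(C) = {$, read}.
For C ::= int true read K: FIRST(int true read K) = {int}, so it goes in M[C, t] for t ∈ {int}.
For C ::= epsilon: FIRST(epsilon) = {epsilon}, so it goes in M[C, t] for t ∈ {}; since epsilon ∈ FIRST, also for every t ∈ FOLLOW(C) = {$, read}.

C ::= epsilon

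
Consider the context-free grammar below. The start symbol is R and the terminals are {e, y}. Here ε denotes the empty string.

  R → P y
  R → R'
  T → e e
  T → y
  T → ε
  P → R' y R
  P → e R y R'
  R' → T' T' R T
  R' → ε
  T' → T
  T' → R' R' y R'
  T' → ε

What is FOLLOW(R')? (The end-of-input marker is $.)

{$, e, y}

FIRST(T): from T→e e we get {e}; from T→y we get {y}; from T→ε we get {ε}. So FIRST(T) = {ε, e, y}.
FIRST(R): from R→P y we get {e, y}; from R→R' we get {ε, e, y}. So FIRST(R) = {ε, e, y}.
FIRST(P): from P→R' y R we get {e, y}; from P→e R y R' we get {e}. So FIRST(P) = {e, y}.
FIRST(R'): from R'→T' T' R T we get {ε, e, y}; from R'→ε we get {ε}. So FIRST(R') = {ε, e, y}.
FIRST(T'): from T'→T we get {ε, e, y}; from T'→R' R' y R' we get {e, y}; from T'→ε we get {ε}. So FIRST(T') = {ε, e, y}.
FOLLOW(R) includes $ since R is the start symbol.
FOLLOW(P): in R→P y, P is followed by y with FIRST {y}. Thus FOLLOW(P) = {y}.
FOLLOW(R): in P→R' y R, the suffix after R is empty, so FOLLOW(R) ⊇ FOLLOW(P) = {y}; in P→e R y R', R is followed by y R' with FIRST {y}; in R'→T' T' R T, R is followed by T with FIRST {ε, e, y}; in R'→T' T' R T, the suffix after R is nullable, so FOLLOW(R) ⊇ FOLLOW(R') = {$, e, y}. Thus FOLLOW(R) = {$, e, y}.
FOLLOW(T): in R'→T' T' R T, the suffix after T is empty, so FOLLOW(T) ⊇ FOLLOW(R') = {$, e, y}; in T'→T, the suffix after T is empty, so FOLLOW(T) ⊇ FOLLOW(T') = {$, e, y}. Thus FOLLOW(T) = {$, e, y}.
FOLLOW(R'): in R→R', the suffix after R' is empty, so FOLLOW(R') ⊇ FOLLOW(R) = {$, e, y}; in P→R' y R, R' is followed by y R with FIRST {y}; in P→e R y R', the suffix after R' is empty, so FOLLOW(R') ⊇ FOLLOW(P) = {y}; in T'→R' R' y R' (occurrence 1), R' is followed by R' y R' with FIRST {e, y}; in T'→R' R' y R' (occurrence 2), R' is followed by y R' with FIRST {y}; in T'→R' R' y R' (occurrence 3), the suffix after R' is empty, so FOLLOW(R') ⊇ FOLLOW(T') = {$, e, y}. Thus FOLLOW(R') = {$, e, y}.
FOLLOW(T'): in R'→T' T' R T (occurrence 1), T' is followed by T' R T with FIRST {ε, e, y}; in R'→T' T' R T (occurrence 1), the suffix after T' is nullable, so FOLLOW(T') ⊇ FOLLOW(R') = {$, e, y}; in R'→T' T' R T (occurrence 2), T' is followed by R T with FIRST {ε, e, y}; in R'→T' T' R T (occurrence 2), the suffix after T' is nullable, so FOLLOW(T') ⊇ FOLLOW(R') = {$, e, y}. Thus FOLLOW(T') = {$, e, y}.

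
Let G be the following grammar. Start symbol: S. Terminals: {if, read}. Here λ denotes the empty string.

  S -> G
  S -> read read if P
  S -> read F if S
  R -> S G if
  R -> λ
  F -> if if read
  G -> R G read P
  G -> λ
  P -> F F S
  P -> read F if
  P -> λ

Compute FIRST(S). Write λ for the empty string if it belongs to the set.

FIRST(F) = {if}
FIRST(P) = {λ, if, read}  (via F F S)
FIRST(S) = {λ, if, read}  (via G)
FIRST(R) = {λ, if, read}  (via S G if)
FIRST(G) = {λ, if, read}  (via R G read P)

{λ, if, read}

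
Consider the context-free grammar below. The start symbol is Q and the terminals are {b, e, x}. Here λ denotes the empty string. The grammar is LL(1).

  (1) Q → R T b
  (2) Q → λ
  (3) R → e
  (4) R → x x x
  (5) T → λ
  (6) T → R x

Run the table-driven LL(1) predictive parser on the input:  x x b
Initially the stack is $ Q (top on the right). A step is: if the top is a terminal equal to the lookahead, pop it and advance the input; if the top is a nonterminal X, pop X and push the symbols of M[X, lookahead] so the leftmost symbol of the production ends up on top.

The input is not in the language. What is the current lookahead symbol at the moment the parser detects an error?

     Stack        Input    Action
  1  $ Q          x x b $  expand Q → R T b
  2  $ b T R      x x b $  expand R → x x x
  3  $ b T x x x  x x b $  match x
  4  $ b T x x    x b $    match x
  5  $ b T x      b $      error: top is terminal x but lookahead is b

b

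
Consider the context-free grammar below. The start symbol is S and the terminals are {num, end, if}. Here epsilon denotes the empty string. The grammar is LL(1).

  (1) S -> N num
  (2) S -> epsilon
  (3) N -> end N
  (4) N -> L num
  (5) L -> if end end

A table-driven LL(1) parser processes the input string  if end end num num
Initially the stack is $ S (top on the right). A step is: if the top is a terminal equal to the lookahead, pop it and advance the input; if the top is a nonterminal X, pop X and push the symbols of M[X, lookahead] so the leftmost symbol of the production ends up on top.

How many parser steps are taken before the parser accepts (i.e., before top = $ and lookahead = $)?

8

step 1: stack=$ S  input=if end end num num $  — expand S -> N num
step 2: stack=$ num N  input=if end end num num $  — expand N -> L num
step 3: stack=$ num num L  input=if end end num num $  — expand L -> if end end
step 4: stack=$ num num end end if  input=if end end num num $  — match if
step 5: stack=$ num num end end  input=end end num num $  — match end
step 6: stack=$ num num end  input=end num num $  — match end
step 7: stack=$ num num  input=num num $  — match num
step 8: stack=$ num  input=num $  — match num
Accept reached after 8 steps.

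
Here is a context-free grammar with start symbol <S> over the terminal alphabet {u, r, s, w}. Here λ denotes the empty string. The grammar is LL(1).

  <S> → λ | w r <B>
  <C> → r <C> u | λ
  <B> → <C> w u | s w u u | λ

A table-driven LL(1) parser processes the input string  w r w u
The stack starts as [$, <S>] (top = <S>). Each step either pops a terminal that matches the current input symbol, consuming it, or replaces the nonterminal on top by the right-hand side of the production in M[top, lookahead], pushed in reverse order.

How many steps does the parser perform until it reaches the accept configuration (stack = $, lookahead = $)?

step 1: stack=$ <S>  input=w r w u $  — expand <S> → w r <B>
step 2: stack=$ <B> r w  input=w r w u $  — match w
step 3: stack=$ <B> r  input=r w u $  — match r
step 4: stack=$ <B>  input=w u $  — expand <B> → <C> w u
step 5: stack=$ u w <C>  input=w u $  — expand <C> → λ
step 6: stack=$ u w  input=w u $  — match w
step 7: stack=$ u  input=u $  — match u
Accept reached after 7 steps.

7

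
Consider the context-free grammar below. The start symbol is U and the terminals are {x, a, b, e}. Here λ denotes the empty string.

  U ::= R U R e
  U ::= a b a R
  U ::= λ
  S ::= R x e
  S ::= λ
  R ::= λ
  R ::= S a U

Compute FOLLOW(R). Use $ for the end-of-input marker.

FIRST(U) = {λ, a, e, x}  (via R U R e)
FIRST(S) = {λ, a, x}  (via R x e)
FIRST(R) = {λ, a, x}  (via S a U)
FOLLOW(U) includes $ since U is the start symbol.
FOLLOW(S): in R::=S a U, S is followed by a U with FIRST {a}. Thus FOLLOW(S) = {a}.
FOLLOW(U): in U::=R U R e, U is followed by R e with FIRST {a, e, x}; in R::=S a U, the suffix after U is empty, so FOLLOW(U) ⊇ FOLLOW(R) = {$, a, e, x}. Thus FOLLOW(U) = {$, a, e, x}.
FOLLOW(R): in U::=R U R e (occurrence 1), R is followed by U R e with FIRST {a, e, x}; in U::=R U R e (occurrence 2), R is followed by e with FIRST {e}; in U::=a b a R, the suffix after R is empty, so FOLLOW(R) ⊇ FOLLOW(U) = {$, a, e, x}; in S::=R x e, R is followed by x e with FIRST {x}. Thus FOLLOW(R) = {$, a, e, x}.

{$, a, e, x}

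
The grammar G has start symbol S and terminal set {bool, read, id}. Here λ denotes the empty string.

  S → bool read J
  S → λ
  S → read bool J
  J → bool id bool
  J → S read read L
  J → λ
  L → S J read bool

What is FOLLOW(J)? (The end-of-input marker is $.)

FIRST(S): from S→bool read J we get {bool}; from S→λ we get {λ}; from S→read bool J we get {read}. So FIRST(S) = {λ, bool, read}.
FIRST(J): from J→bool id bool we get {bool}; from J→S read read L we get {bool, read}; from J→λ we get {λ}. So FIRST(J) = {λ, bool, read}.
FIRST(L): from L→S J read bool we get {bool, read}. So FIRST(L) = {bool, read}.
FOLLOW(S) includes $ since S is the start symbol.
FOLLOW(S): in J→S read read L, S is followed by read read L with FIRST {read}; in L→S J read bool, S is followed by J read bool with FIRST {bool, read}. Thus FOLLOW(S) = {$, bool, read}.
FOLLOW(J): in S→bool read J, the suffix after J is empty, so FOLLOW(J) ⊇ FOLLOW(S) = {$, bool, read}; in S→read bool J, the suffix after J is empty, so FOLLOW(J) ⊇ FOLLOW(S) = {$, bool, read}; in L→S J read bool, J is followed by read bool with FIRST {read}. Thus FOLLOW(J) = {$, bool, read}.
FOLLOW(L): in J→S read read L, the suffix after L is empty, so FOLLOW(L) ⊇ FOLLOW(J) = {$, bool, read}. Thus FOLLOW(L) = {$, bool, read}.

{$, bool, read}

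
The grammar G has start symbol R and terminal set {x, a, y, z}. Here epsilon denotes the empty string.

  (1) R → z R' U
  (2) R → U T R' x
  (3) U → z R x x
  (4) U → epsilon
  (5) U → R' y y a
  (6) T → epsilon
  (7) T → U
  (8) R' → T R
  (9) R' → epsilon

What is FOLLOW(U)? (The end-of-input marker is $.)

FIRST(R) = {x, y, z}  (via U T R' x)
FIRST(U) = {epsilon, x, y, z}  (via R' y y a)
FIRST(T) = {epsilon, x, y, z}  (via U)
FIRST(R') = {epsilon, x, y, z}  (via T R)
FOLLOW(R) includes $ since R is the start symbol.
FOLLOW(T): in R→U T R' x, T is followed by R' x with FIRST {x, y, z}; in R'→T R, T is followed by R with FIRST {x, y, z}. Thus FOLLOW(T) = {x, y, z}.
FOLLOW(R): in U→z R x x, R is followed by x x with FIRST {x}; in R'→T R, the suffix after R is empty, so FOLLOW(R) ⊇ FOLLOW(R') = {$, x, y, z}. Thus FOLLOW(R) = {$, x, y, z}.
FOLLOW(U): in R→z R' U, the suffix after U is empty, so FOLLOW(U) ⊇ FOLLOW(R) = {$, x, y, z}; in R→U T R' x, U is followed by T R' x with FIRST {x, y, z}; in T→U, the suffix after U is empty, so FOLLOW(U) ⊇ FOLLOW(T) = {x, y, z}. Thus FOLLOW(U) = {$, x, y, z}.
FOLLOW(R'): in R→z R' U, R' is followed by U with FIRST {epsilon, x, y, z}; in R→z R' U, the suffix after R' is nullable, so FOLLOW(R') ⊇ FOLLOW(R) = {$, x, y, z}; in R→U T R' x, R' is followed by x with FIRST {x}; in U→R' y y a, R' is followed by y y a with FIRST {y}. Thus FOLLOW(R') = {$, x, y, z}.

{$, x, y, z}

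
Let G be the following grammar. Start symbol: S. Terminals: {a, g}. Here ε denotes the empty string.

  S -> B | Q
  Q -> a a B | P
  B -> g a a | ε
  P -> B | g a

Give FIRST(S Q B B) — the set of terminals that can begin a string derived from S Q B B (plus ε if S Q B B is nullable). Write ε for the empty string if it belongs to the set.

FIRST(B) = {ε, g}
FIRST(P) = {ε, g}  (via B)
FIRST(Q) = {ε, a, g}  (via P)
FIRST(S) = {ε, a, g}  (via B, Q)
FIRST(S Q B B): take FIRST of each symbol in turn, carrying on past any symbol whose FIRST contains ε; result {ε, a, g}.

{ε, a, g}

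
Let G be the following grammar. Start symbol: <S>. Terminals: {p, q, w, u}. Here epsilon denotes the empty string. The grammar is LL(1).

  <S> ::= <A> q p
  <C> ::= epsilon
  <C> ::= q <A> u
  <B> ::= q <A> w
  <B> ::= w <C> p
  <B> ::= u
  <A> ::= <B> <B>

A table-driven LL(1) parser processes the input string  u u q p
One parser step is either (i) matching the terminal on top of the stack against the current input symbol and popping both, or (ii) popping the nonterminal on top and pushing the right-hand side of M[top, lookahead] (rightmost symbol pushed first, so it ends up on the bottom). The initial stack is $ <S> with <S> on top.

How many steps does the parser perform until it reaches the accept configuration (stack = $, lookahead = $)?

     Stack          Input      Action
  1  $ <S>          u u q p $  expand <S> ::= <A> q p
  2  $ p q <A>      u u q p $  expand <A> ::= <B> <B>
  3  $ p q <B> <B>  u u q p $  expand <B> ::= u
  4  $ p q <B> u    u u q p $  match u
  5  $ p q <B>      u q p $    expand <B> ::= u
  6  $ p q u        u q p $    match u
  7  $ p q          q p $      match q
  8  $ p            p $        match p
Accept reached after 8 steps.

8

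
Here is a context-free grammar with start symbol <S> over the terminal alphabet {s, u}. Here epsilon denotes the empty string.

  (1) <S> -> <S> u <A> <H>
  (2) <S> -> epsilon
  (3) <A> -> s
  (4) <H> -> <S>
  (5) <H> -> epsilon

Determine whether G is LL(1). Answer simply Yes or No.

FIRST(<S>) = {epsilon, u}
FIRST(<A>) = {s}
FIRST(<H>) = {epsilon, u}
FOLLOW(<S>) = {$, u}
FOLLOW(<A>) = {$, u}
FOLLOW(<H>) = {$, u}
Cell M[<H>, $] receives both <H> -> <S> and <H> -> epsilon — the grammar is not LL(1).

No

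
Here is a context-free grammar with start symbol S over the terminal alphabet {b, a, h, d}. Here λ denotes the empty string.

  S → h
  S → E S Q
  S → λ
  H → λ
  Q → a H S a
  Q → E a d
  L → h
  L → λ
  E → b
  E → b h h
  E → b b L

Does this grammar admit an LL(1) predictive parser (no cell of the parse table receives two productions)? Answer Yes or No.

FIRST(S) = {λ, b, h}
FIRST(H) = {λ}
FIRST(Q) = {a, b}
FIRST(L) = {λ, h}
FIRST(E) = {b}
FOLLOW(S) = {$, a, b}
FOLLOW(H) = {a, b, h}
FOLLOW(Q) = {$, a, b}
FOLLOW(L) = {a, b, h}
FOLLOW(E) = {a, b, h}
Cell M[E, b] receives both E → b and E → b h h and E → b b L — the grammar is not LL(1).

No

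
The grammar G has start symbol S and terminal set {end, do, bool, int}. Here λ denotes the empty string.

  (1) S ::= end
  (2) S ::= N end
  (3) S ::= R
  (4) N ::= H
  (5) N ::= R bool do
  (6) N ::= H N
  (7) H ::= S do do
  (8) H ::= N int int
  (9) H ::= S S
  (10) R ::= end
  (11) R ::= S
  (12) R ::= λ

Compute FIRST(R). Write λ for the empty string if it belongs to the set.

FIRST(S): from S::=end we get {end}; from S::=N end we get {bool, do, end, int}; from S::=R we get {λ, bool, do, end, int}. So FIRST(S) = {λ, bool, do, end, int}.
FIRST(R): from R::=end we get {end}; from R::=S we get {λ, bool, do, end, int}; from R::=λ we get {λ}. So FIRST(R) = {λ, bool, do, end, int}.
FIRST(N): from N::=H we get {λ, bool, do, end, int}; from N::=R bool do we get {bool, do, end, int}; from N::=H N we get {λ, bool, do, end, int}. So FIRST(N) = {λ, bool, do, end, int}.
FIRST(H): from H::=S do do we get {bool, do, end, int}; from H::=N int int we get {bool, do, end, int}; from H::=S S we get {λ, bool, do, end, int}. So FIRST(H) = {λ, bool, do, end, int}.

{λ, bool, do, end, int}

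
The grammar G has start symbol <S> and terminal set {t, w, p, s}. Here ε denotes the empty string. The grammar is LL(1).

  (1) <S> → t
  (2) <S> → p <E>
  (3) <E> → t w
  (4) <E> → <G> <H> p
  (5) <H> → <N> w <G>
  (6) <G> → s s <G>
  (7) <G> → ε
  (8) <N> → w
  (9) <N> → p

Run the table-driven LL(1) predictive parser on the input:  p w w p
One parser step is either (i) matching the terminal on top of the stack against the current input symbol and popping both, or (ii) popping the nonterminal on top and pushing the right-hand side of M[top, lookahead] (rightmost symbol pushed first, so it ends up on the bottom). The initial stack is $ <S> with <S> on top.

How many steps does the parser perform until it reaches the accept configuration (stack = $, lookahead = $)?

step 1: stack=$ <S>  input=p w w p $  — expand <S> → p <E>
step 2: stack=$ <E> p  input=p w w p $  — match p
step 3: stack=$ <E>  input=w w p $  — expand <E> → <G> <H> p
step 4: stack=$ p <H> <G>  input=w w p $  — expand <G> → ε
step 5: stack=$ p <H>  input=w w p $  — expand <H> → <N> w <G>
step 6: stack=$ p <G> w <N>  input=w w p $  — expand <N> → w
step 7: stack=$ p <G> w w  input=w w p $  — match w
step 8: stack=$ p <G> w  input=w p $  — match w
step 9: stack=$ p <G>  input=p $  — expand <G> → ε
step 10: stack=$ p  input=p $  — match p
Accept reached after 10 steps.

10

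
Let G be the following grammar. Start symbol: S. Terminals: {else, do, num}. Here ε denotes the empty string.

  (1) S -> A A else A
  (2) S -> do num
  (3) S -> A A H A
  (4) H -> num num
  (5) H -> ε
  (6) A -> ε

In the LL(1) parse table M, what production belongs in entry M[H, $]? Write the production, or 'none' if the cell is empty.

H -> ε

FIRST(H): from H->num num we get {num}; from H->ε we get {ε}. So FIRST(H) = {ε, num}.
FIRST(A): from A->ε we get {ε}. So FIRST(A) = {ε}.
FIRST(S): from S->A A else A we get {else}; from S->do num we get {do}; from S->A A H A we get {ε, num}. So FIRST(S) = {ε, do, else, num}.
FOLLOW(S) includes $ since S is the start symbol.
FOLLOW(S): S appears on no right-hand side. Thus FOLLOW(S) = {$}.
FOLLOW(H): in S->A A H A, H is followed by A with FIRST {ε}; in S->A A H A, the suffix after H is nullable, so FOLLOW(H) ⊇ FOLLOW(S) = {$}. Thus FOLLOW(H) = {$}.
For H -> num num: FIRST(num num) = {num}, so it goes in M[H, t] for t ∈ {num}.
For H -> ε: FIRST(ε) = {ε}, so it goes in M[H, t] for t ∈ {}; since ε ∈ FIRST, also for every t ∈ FOLLOW(H) = {$}.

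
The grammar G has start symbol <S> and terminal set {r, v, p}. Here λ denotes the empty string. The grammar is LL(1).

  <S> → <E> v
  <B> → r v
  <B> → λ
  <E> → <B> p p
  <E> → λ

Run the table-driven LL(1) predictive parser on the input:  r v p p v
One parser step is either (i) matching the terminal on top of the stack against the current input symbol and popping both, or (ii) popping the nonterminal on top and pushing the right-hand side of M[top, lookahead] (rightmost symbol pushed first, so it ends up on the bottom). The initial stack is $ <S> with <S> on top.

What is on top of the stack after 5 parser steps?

     Stack        Input        Action
  1  $ <S>        r v p p v $  expand <S> → <E> v
  2  $ v <E>      r v p p v $  expand <E> → <B> p p
  3  $ v p p <B>  r v p p v $  expand <B> → r v
  4  $ v p p v r  r v p p v $  match r
  5  $ v p p v    v p p v $    match v
Stack after step 5: $ v p p (top = p).

p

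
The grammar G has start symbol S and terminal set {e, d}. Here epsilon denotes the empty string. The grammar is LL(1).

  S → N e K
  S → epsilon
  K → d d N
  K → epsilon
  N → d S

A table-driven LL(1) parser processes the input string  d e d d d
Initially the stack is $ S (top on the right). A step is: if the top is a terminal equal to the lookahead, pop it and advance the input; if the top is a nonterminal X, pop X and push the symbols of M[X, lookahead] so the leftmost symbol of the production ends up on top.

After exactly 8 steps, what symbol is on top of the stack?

step 1: stack=$ S  input=d e d d d $  — expand S → N e K
step 2: stack=$ K e N  input=d e d d d $  — expand N → d S
step 3: stack=$ K e S d  input=d e d d d $  — match d
step 4: stack=$ K e S  input=e d d d $  — expand S → epsilon
step 5: stack=$ K e  input=e d d d $  — match e
step 6: stack=$ K  input=d d d $  — expand K → d d N
step 7: stack=$ N d d  input=d d d $  — match d
step 8: stack=$ N d  input=d d $  — match d
Stack after step 8: $ N (top = N).

N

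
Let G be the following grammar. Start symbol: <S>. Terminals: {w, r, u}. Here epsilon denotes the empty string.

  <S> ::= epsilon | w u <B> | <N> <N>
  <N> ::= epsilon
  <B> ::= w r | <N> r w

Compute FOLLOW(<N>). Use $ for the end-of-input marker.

{$, r}

FIRST(<N>) = {epsilon}
FIRST(<S>) = {epsilon, w}  (via <N> <N>)
FIRST(<B>) = {r, w}  (via <N> r w)
FOLLOW(<S>) includes $ since <S> is the start symbol.
FOLLOW(<S>): <S> appears on no right-hand side. Thus FOLLOW(<S>) = {$}.
FOLLOW(<N>): in <S>::=<N> <N> (occurrence 1), <N> is followed by <N> with FIRST {epsilon}; in <S>::=<N> <N> (occurrence 1), the suffix after <N> is nullable, so FOLLOW(<N>) ⊇ FOLLOW(<S>) = {$}; in <S>::=<N> <N> (occurrence 2), the suffix after <N> is empty, so FOLLOW(<N>) ⊇ FOLLOW(<S>) = {$}; in <B>::=<N> r w, <N> is followed by r w with FIRST {r}. Thus FOLLOW(<N>) = {$, r}.
FOLLOW(<B>): in <S>::=w u <B>, the suffix after <B> is empty, so FOLLOW(<B>) ⊇ FOLLOW(<S>) = {$}. Thus FOLLOW(<B>) = {$}.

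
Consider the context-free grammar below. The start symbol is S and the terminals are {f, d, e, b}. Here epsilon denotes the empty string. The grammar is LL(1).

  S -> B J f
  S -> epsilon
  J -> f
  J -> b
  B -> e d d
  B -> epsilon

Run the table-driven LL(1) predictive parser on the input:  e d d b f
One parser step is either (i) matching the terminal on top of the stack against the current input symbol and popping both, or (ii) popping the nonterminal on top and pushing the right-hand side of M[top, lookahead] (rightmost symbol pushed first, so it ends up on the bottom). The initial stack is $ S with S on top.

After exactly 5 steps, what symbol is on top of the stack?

step 1: stack=$ S  input=e d d b f $  — expand S -> B J f
step 2: stack=$ f J B  input=e d d b f $  — expand B -> e d d
step 3: stack=$ f J d d e  input=e d d b f $  — match e
step 4: stack=$ f J d d  input=d d b f $  — match d
step 5: stack=$ f J d  input=d b f $  — match d
Stack after step 5: $ f J (top = J).

J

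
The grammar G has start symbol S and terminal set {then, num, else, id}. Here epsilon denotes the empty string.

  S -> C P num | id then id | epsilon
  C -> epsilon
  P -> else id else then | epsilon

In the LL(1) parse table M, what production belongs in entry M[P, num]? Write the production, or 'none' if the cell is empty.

P -> epsilon

FIRST(C) = {epsilon}
FIRST(P) = {epsilon, else}
FIRST(S) = {epsilon, else, id, num}  (via C P num)
FOLLOW(S) includes $ since S is the start symbol.
FOLLOW(P): in S->C P num, P is followed by num with FIRST {num}. Thus FOLLOW(P) = {num}.
For P -> else id else then: FIRST(else id else then) = {else}, so it goes in M[P, t] for t ∈ {else}.
For P -> epsilon: FIRST(epsilon) = {epsilon}, so it goes in M[P, t] for t ∈ {}; since epsilon ∈ FIRST, also for every t ∈ FOLLOW(P) = {num}.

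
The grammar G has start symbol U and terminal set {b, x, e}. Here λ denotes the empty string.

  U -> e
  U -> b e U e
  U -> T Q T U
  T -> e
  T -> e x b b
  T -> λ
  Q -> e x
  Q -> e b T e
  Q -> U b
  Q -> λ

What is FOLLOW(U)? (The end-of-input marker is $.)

{$, b, e}

FIRST(T) = {λ, e}
FIRST(U) = {b, e}  (via T Q T U)
FIRST(Q) = {λ, b, e}  (via U b)
FOLLOW(U) includes $ since U is the start symbol.
FOLLOW(U): in U->b e U e, U is followed by e with FIRST {e}; in U->T Q T U, the suffix after U is empty (adds nothing new); in Q->U b, U is followed by b with FIRST {b}. Thus FOLLOW(U) = {$, b, e}.
FOLLOW(T): in U->T Q T U (occurrence 1), T is followed by Q T U with FIRST {b, e}; in U->T Q T U (occurrence 2), T is followed by U with FIRST {b, e}; in Q->e b T e, T is followed by e with FIRST {e}. Thus FOLLOW(T) = {b, e}.
FOLLOW(Q): in U->T Q T U, Q is followed by T U with FIRST {b, e}. Thus FOLLOW(Q) = {b, e}.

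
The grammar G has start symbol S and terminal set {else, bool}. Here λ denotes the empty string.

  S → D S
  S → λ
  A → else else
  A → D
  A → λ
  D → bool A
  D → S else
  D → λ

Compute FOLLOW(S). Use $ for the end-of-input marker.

{$, else}

FIRST(S): from S→D S we get {λ, bool, else}; from S→λ we get {λ}. So FIRST(S) = {λ, bool, else}.
FIRST(D): from D→bool A we get {bool}; from D→S else we get {bool, else}; from D→λ we get {λ}. So FIRST(D) = {λ, bool, else}.
FIRST(A): from A→else else we get {else}; from A→D we get {λ, bool, else}; from A→λ we get {λ}. So FIRST(A) = {λ, bool, else}.
FOLLOW(S) includes $ since S is the start symbol.
FOLLOW(S): in S→D S, the suffix after S is empty (adds nothing new); in D→S else, S is followed by else with FIRST {else}. Thus FOLLOW(S) = {$, else}.
FOLLOW(A): in D→bool A, the suffix after A is empty, so FOLLOW(A) ⊇ FOLLOW(D) = {$, bool, else}. Thus FOLLOW(A) = {$, bool, else}.
FOLLOW(D): in S→D S, D is followed by S with FIRST {λ, bool, else}; in S→D S, the suffix after D is nullable, so FOLLOW(D) ⊇ FOLLOW(S) = {$, else}; in A→D, the suffix after D is empty, so FOLLOW(D) ⊇ FOLLOW(A) = {$, bool, else}. Thus FOLLOW(D) = {$, bool, else}.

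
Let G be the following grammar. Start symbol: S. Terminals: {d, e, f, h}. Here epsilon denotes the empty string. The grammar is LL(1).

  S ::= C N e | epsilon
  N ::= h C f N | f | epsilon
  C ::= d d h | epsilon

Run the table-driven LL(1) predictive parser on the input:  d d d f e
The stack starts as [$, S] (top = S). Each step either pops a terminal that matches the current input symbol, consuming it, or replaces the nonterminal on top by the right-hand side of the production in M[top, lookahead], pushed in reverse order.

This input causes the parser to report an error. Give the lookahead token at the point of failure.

step 1: stack=$ S  input=d d d f e $  — expand S ::= C N e
step 2: stack=$ e N C  input=d d d f e $  — expand C ::= d d h
step 3: stack=$ e N h d d  input=d d d f e $  — match d
step 4: stack=$ e N h d  input=d d f e $  — match d
step 5: stack=$ e N h  input=d f e $  — error: top is terminal h but lookahead is d

d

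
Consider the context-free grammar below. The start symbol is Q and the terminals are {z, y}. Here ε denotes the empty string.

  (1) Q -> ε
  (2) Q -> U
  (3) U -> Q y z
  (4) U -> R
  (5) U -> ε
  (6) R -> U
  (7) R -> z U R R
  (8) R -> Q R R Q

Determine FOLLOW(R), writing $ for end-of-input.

FIRST(Q) = {ε, y, z}  (via U)
FIRST(U) = {ε, y, z}  (via Q y z, R)
FIRST(R) = {ε, y, z}  (via U, Q R R Q)
FOLLOW(Q) includes $ since Q is the start symbol.
FOLLOW(Q): in U->Q y z, Q is followed by y z with FIRST {y}; in R->Q R R Q (occurrence 1), Q is followed by R R Q with FIRST {ε, y, z}; in R->Q R R Q (occurrence 1), the suffix after Q is nullable, so FOLLOW(Q) ⊇ FOLLOW(R) = {$, y, z}; in R->Q R R Q (occurrence 2), the suffix after Q is empty, so FOLLOW(Q) ⊇ FOLLOW(R) = {$, y, z}. Thus FOLLOW(Q) = {$, y, z}.
FOLLOW(U): in Q->U, the suffix after U is empty, so FOLLOW(U) ⊇ FOLLOW(Q) = {$, y, z}; in R->U, the suffix after U is empty, so FOLLOW(U) ⊇ FOLLOW(R) = {$, y, z}; in R->z U R R, U is followed by R R with FIRST {ε, y, z}; in R->z U R R, the suffix after U is nullable, so FOLLOW(U) ⊇ FOLLOW(R) = {$, y, z}. Thus FOLLOW(U) = {$, y, z}.
FOLLOW(R): in U->R, the suffix after R is empty, so FOLLOW(R) ⊇ FOLLOW(U) = {$, y, z}; in R->z U R R (occurrence 1), R is followed by R with FIRST {ε, y, z}; in R->z U R R (occurrence 1), the suffix after R is nullable (adds nothing new); in R->z U R R (occurrence 2), the suffix after R is empty (adds nothing new); in R->Q R R Q (occurrence 1), R is followed by R Q with FIRST {ε, y, z}; in R->Q R R Q (occurrence 1), the suffix after R is nullable (adds nothing new); in R->Q R R Q (occurrence 2), R is followed by Q with FIRST {ε, y, z}; in R->Q R R Q (occurrence 2), the suffix after R is nullable (adds nothing new). Thus FOLLOW(R) = {$, y, z}.

{$, y, z}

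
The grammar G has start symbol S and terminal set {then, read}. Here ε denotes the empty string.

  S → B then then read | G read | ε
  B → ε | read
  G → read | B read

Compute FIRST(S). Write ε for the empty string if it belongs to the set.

FIRST(B) = {ε, read}
FIRST(G) = {read}  (via B read)
FIRST(S) = {ε, read, then}  (via B then then read, G read)

{ε, read, then}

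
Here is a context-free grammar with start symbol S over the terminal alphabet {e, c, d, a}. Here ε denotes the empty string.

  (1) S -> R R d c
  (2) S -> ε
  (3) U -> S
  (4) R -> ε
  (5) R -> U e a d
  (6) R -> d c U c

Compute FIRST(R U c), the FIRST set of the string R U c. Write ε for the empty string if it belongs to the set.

{c, d, e}

FIRST(S): from S->R R d c we get {d, e}; from S->ε we get {ε}. So FIRST(S) = {ε, d, e}.
FIRST(U): from U->S we get {ε, d, e}. So FIRST(U) = {ε, d, e}.
FIRST(R): from R->ε we get {ε}; from R->U e a d we get {d, e}; from R->d c U c we get {d}. So FIRST(R) = {ε, d, e}.
FIRST(R U c): take FIRST of each symbol in turn, carrying on past any symbol whose FIRST contains ε; result {c, d, e}.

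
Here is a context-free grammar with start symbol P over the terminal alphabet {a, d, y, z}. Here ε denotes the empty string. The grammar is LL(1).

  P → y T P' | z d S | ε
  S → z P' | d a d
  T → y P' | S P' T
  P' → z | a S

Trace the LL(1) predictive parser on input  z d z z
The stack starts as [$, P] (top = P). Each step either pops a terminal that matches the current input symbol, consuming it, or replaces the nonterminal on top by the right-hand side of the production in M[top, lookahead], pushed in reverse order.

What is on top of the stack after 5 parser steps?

step 1: stack=$ P  input=z d z z $  — expand P → z d S
step 2: stack=$ S d z  input=z d z z $  — match z
step 3: stack=$ S d  input=d z z $  — match d
step 4: stack=$ S  input=z z $  — expand S → z P'
step 5: stack=$ P' z  input=z z $  — match z
Stack after step 5: $ P' (top = P').

P'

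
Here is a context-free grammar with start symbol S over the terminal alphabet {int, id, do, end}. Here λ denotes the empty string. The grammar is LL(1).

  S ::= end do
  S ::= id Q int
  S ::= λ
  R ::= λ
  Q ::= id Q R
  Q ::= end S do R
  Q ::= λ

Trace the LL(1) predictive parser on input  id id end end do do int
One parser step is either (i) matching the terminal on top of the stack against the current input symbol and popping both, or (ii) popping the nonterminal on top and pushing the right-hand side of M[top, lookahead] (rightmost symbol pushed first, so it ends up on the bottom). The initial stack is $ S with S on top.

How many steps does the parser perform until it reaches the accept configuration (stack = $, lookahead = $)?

      Stack                Input                      Action
   1  $ S                  id id end end do do int $  expand S ::= id Q int
   2  $ int Q id           id id end end do do int $  match id
   3  $ int Q              id end end do do int $     expand Q ::= id Q R
   4  $ int R Q id         id end end do do int $     match id
   5  $ int R Q            end end do do int $        expand Q ::= end S do R
   6  $ int R R do S end   end end do do int $        match end
   7  $ int R R do S       end do do int $            expand S ::= end do
   8  $ int R R do do end  end do do int $            match end
   9  $ int R R do do      do do int $                match do
  10  $ int R R do         do int $                   match do
  11  $ int R R            int $                      expand R ::= λ
  12  $ int R              int $                      expand R ::= λ
  13  $ int                int $                      match int
Accept reached after 13 steps.

13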